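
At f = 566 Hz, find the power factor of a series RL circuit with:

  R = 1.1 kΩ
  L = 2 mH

Step 1 — Angular frequency: ω = 2π·f = 2π·566 = 3556 rad/s.
Step 2 — Component impedances:
  R: Z = R = 1100 Ω
  L: Z = jωL = j·3556·0.002 = 0 + j7.113 Ω
Step 3 — Series combination: Z_total = R + L = 1100 + j7.113 Ω = 1100∠0.4° Ω.
Step 4 — Power factor: PF = cos(φ) = Re(Z)/|Z| = 1100/1100 = 1.
Step 5 — Type: Im(Z) = 7.113 ⇒ lagging (phase φ = 0.4°).

PF = 1 (lagging, φ = 0.4°)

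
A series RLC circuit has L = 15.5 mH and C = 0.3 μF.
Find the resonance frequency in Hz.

Step 1 — Resonance condition Im(Z)=0 gives ω₀ = 1/√(LC).
Step 2 — ω₀ = 1/√(0.0155·3e-07) = 1.466e+04 rad/s.
Step 3 — f₀ = ω₀/(2π) = 2334 Hz.

f₀ = 2334 Hz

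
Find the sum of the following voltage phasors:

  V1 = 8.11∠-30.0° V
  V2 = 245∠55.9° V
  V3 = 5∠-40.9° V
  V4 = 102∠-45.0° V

Step 1 — Convert each phasor to rectangular form:
  V1 = 8.11·(cos(-30.0°) + j·sin(-30.0°)) = 7.023 - j4.055 V
  V2 = 245·(cos(55.9°) + j·sin(55.9°)) = 137.4 + j202.9 V
  V3 = 5·(cos(-40.9°) + j·sin(-40.9°)) = 3.779 - j3.274 V
  V4 = 102·(cos(-45.0°) + j·sin(-45.0°)) = 72.12 - j72.12 V
Step 2 — Sum components: V_total = 220.3 + j123.4 V.
Step 3 — Convert to polar: |V_total| = 252.5 V, ∠V_total = 29.3°.

V_total = 252.5∠29.3° V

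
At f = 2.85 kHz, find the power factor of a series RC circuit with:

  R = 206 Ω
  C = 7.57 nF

Step 1 — Angular frequency: ω = 2π·f = 2π·2850 = 1.791e+04 rad/s.
Step 2 — Component impedances:
  R: Z = R = 206 Ω
  C: Z = 1/(jωC) = -j/(ω·C) = 0 - j7377 Ω
Step 3 — Series combination: Z_total = R + C = 206 - j7377 Ω = 7380∠-88.4° Ω.
Step 4 — Power factor: PF = cos(φ) = Re(Z)/|Z| = 206/7380 = 0.02791.
Step 5 — Type: Im(Z) = -7377 ⇒ leading (phase φ = -88.4°).

PF = 0.02791 (leading, φ = -88.4°)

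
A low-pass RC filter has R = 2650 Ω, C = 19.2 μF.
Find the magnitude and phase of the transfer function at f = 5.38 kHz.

Step 1 — Angular frequency: ω = 2π·5380 = 3.38e+04 rad/s.
Step 2 — Transfer function: H(jω) = 1/(1 + jωRC).
Step 3 — Denominator: 1 + jωRC = 1 + j·3.38e+04·2650·1.92e-05 = 1 + j1720.
Step 4 — H = 3.381e-07 - j0.0005814.
Step 5 — Magnitude: |H| = 0.0005814 (-64.7 dB); phase: φ = -90.0°.

|H| = 0.0005814 (-64.7 dB), φ = -90.0°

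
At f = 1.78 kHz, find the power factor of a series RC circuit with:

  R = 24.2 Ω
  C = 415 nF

Step 1 — Angular frequency: ω = 2π·f = 2π·1780 = 1.118e+04 rad/s.
Step 2 — Component impedances:
  R: Z = R = 24.2 Ω
  C: Z = 1/(jωC) = -j/(ω·C) = 0 - j215.5 Ω
Step 3 — Series combination: Z_total = R + C = 24.2 - j215.5 Ω = 216.8∠-83.6° Ω.
Step 4 — Power factor: PF = cos(φ) = Re(Z)/|Z| = 24.2/216.8 = 0.1116.
Step 5 — Type: Im(Z) = -215.5 ⇒ leading (phase φ = -83.6°).

PF = 0.1116 (leading, φ = -83.6°)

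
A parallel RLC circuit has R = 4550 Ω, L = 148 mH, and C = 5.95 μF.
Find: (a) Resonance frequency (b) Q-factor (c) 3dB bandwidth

Step 1 — Resonance: ω₀ = 1/√(LC) = 1/√(0.148·5.95e-06) = 1066 rad/s.
Step 2 — f₀ = ω₀/(2π) = 169.6 Hz.
Step 3 — Parallel Q: Q = R/(ω₀L) = 4550/(1066·0.148) = 28.85.
Step 4 — Bandwidth: Δω = ω₀/Q = 36.94 rad/s; BW = Δω/(2π) = 5.879 Hz.

(a) f₀ = 169.6 Hz  (b) Q = 28.85  (c) BW = 5.879 Hz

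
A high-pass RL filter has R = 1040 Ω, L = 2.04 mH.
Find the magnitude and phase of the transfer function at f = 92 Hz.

Step 1 — Angular frequency: ω = 2π·92 = 578.1 rad/s.
Step 2 — Transfer function: H(jω) = jωL/(R + jωL).
Step 3 — Numerator jωL = j·1.179; denominator R + jωL = 1040 + j1.179.
Step 4 — H = 1.286e-06 + j0.001134.
Step 5 — Magnitude: |H| = 0.001134 (-58.9 dB); phase: φ = 89.9°.

|H| = 0.001134 (-58.9 dB), φ = 89.9°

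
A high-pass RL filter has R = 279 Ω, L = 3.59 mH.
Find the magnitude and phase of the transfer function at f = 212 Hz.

Step 1 — Angular frequency: ω = 2π·212 = 1332 rad/s.
Step 2 — Transfer function: H(jω) = jωL/(R + jωL).
Step 3 — Numerator jωL = j·4.782; denominator R + jωL = 279 + j4.782.
Step 4 — H = 0.0002937 + j0.01713.
Step 5 — Magnitude: |H| = 0.01714 (-35.3 dB); phase: φ = 89.0°.

|H| = 0.01714 (-35.3 dB), φ = 89.0°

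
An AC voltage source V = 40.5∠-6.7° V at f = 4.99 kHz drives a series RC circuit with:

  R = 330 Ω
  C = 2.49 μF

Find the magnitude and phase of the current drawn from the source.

Step 1 — Angular frequency: ω = 2π·f = 2π·4990 = 3.135e+04 rad/s.
Step 2 — Component impedances:
  R: Z = R = 330 Ω
  C: Z = 1/(jωC) = -j/(ω·C) = 0 - j12.81 Ω
Step 3 — Series combination: Z_total = R + C = 330 - j12.81 Ω = 330.2∠-2.2° Ω.
Step 4 — Source phasor: V = 40.5∠-6.7° V = 40.22 - j4.725 V.
Step 5 — Ohm's law: I = V / Z_total = (40.22 - j4.725) / (330 - j12.81) = 0.1223 - j0.009573 A.
Step 6 — Convert to polar: |I| = 0.1226 A, ∠I = -4.5°.

I = 0.1226∠-4.5° A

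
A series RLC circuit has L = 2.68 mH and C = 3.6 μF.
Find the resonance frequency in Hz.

Step 1 — Resonance condition Im(Z)=0 gives ω₀ = 1/√(LC).
Step 2 — ω₀ = 1/√(0.00268·3.6e-06) = 1.018e+04 rad/s.
Step 3 — f₀ = ω₀/(2π) = 1620 Hz.

f₀ = 1620 Hz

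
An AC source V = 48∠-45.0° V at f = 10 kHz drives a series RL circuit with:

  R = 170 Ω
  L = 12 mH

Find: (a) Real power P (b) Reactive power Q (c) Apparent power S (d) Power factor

Step 1 — Angular frequency: ω = 2π·f = 2π·1e+04 = 6.283e+04 rad/s.
Step 2 — Component impedances:
  R: Z = R = 170 Ω
  L: Z = jωL = j·6.283e+04·0.012 = 0 + j754 Ω
Step 3 — Series combination: Z_total = R + L = 170 + j754 Ω = 772.9∠77.3° Ω.
Step 4 — Source phasor: V = 48∠-45.0° V = 33.94 - j33.94 V.
Step 5 — Current: I = V / Z = -0.03318 - j0.0525 A = 0.0621∠-122.3° A.
Step 6 — Complex power: S = V·I* = 0.6557 + j2.908 VA.
Step 7 — Real power: P = Re(S) = 0.6557 W.
Step 8 — Reactive power: Q = Im(S) = 2.908 VAR.
Step 9 — Apparent power: |S| = 2.981 VA.
Step 10 — Power factor: PF = P/|S| = 0.2199 (lagging).

(a) P = 0.6557 W  (b) Q = 2.908 VAR  (c) S = 2.981 VA  (d) PF = 0.2199 (lagging)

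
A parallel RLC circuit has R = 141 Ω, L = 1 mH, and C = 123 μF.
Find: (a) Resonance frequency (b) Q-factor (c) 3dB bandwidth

Step 1 — Resonance: ω₀ = 1/√(LC) = 1/√(0.001·0.000123) = 2851 rad/s.
Step 2 — f₀ = ω₀/(2π) = 453.8 Hz.
Step 3 — Parallel Q: Q = R/(ω₀L) = 141/(2851·0.001) = 49.45.
Step 4 — Bandwidth: Δω = ω₀/Q = 57.66 rad/s; BW = Δω/(2π) = 9.177 Hz.

(a) f₀ = 453.8 Hz  (b) Q = 49.45  (c) BW = 9.177 Hz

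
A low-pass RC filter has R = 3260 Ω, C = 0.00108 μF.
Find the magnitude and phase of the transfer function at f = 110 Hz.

Step 1 — Angular frequency: ω = 2π·110 = 691.2 rad/s.
Step 2 — Transfer function: H(jω) = 1/(1 + jωRC).
Step 3 — Denominator: 1 + jωRC = 1 + j·691.2·3260·1.08e-09 = 1 + j0.002433.
Step 4 — H = 1 - j0.002433.
Step 5 — Magnitude: |H| = 1 (-0.0 dB); phase: φ = -0.1°.

|H| = 1 (-0.0 dB), φ = -0.1°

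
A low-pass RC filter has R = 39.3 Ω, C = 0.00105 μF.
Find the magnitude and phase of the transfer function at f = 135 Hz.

Step 1 — Angular frequency: ω = 2π·135 = 848.2 rad/s.
Step 2 — Transfer function: H(jω) = 1/(1 + jωRC).
Step 3 — Denominator: 1 + jωRC = 1 + j·848.2·39.3·1.05e-09 = 1 + j3.5e-05.
Step 4 — H = 1 - j3.5e-05.
Step 5 — Magnitude: |H| = 1 (-0.0 dB); phase: φ = -0.0°.

|H| = 1 (-0.0 dB), φ = -0.0°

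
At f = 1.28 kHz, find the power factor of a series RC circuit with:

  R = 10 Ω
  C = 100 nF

Step 1 — Angular frequency: ω = 2π·f = 2π·1280 = 8042 rad/s.
Step 2 — Component impedances:
  R: Z = R = 10 Ω
  C: Z = 1/(jωC) = -j/(ω·C) = 0 - j1243 Ω
Step 3 — Series combination: Z_total = R + C = 10 - j1243 Ω = 1243∠-89.5° Ω.
Step 4 — Power factor: PF = cos(φ) = Re(Z)/|Z| = 10/1243.4 = 0.008042.
Step 5 — Type: Im(Z) = -1243 ⇒ leading (phase φ = -89.5°).

PF = 0.008042 (leading, φ = -89.5°)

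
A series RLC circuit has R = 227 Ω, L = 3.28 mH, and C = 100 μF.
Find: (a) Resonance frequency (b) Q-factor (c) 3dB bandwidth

Step 1 — Resonance: ω₀ = 1/√(LC) = 1/√(0.00328·0.0001) = 1746 rad/s.
Step 2 — f₀ = ω₀/(2π) = 277.9 Hz.
Step 3 — Series Q: Q = ω₀L/R = 1746·0.00328/227 = 0.02523.
Step 4 — Bandwidth: Δω = ω₀/Q = 6.921e+04 rad/s; BW = Δω/(2π) = 1.101e+04 Hz.

(a) f₀ = 277.9 Hz  (b) Q = 0.02523  (c) BW = 1.101e+04 Hz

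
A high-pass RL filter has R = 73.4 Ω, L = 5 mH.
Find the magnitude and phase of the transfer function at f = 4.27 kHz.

Step 1 — Angular frequency: ω = 2π·4270 = 2.683e+04 rad/s.
Step 2 — Transfer function: H(jω) = jωL/(R + jωL).
Step 3 — Numerator jωL = j·134.1; denominator R + jωL = 73.4 + j134.1.
Step 4 — H = 0.7696 + j0.4211.
Step 5 — Magnitude: |H| = 0.8773 (-1.1 dB); phase: φ = 28.7°.

|H| = 0.8773 (-1.1 dB), φ = 28.7°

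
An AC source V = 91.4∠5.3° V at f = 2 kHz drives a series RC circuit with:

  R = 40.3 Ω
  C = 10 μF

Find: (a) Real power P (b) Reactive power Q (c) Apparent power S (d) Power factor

Step 1 — Angular frequency: ω = 2π·f = 2π·2000 = 1.257e+04 rad/s.
Step 2 — Component impedances:
  R: Z = R = 40.3 Ω
  C: Z = 1/(jωC) = -j/(ω·C) = 0 - j7.958 Ω
Step 3 — Series combination: Z_total = R + C = 40.3 - j7.958 Ω = 41.08∠-11.2° Ω.
Step 4 — Source phasor: V = 91.4∠5.3° V = 91.01 + j8.443 V.
Step 5 — Current: I = V / Z = 2.134 + j0.6308 A = 2.225∠16.5° A.
Step 6 — Complex power: S = V·I* = 199.5 - j39.4 VA.
Step 7 — Real power: P = Re(S) = 199.5 W.
Step 8 — Reactive power: Q = Im(S) = -39.4 VAR.
Step 9 — Apparent power: |S| = 203.4 VA.
Step 10 — Power factor: PF = P/|S| = 0.9811 (leading).

(a) P = 199.5 W  (b) Q = -39.4 VAR  (c) S = 203.4 VA  (d) PF = 0.9811 (leading)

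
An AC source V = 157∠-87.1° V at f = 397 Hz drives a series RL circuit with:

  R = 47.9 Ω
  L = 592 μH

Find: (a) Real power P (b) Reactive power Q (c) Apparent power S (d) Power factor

Step 1 — Angular frequency: ω = 2π·f = 2π·397 = 2494 rad/s.
Step 2 — Component impedances:
  R: Z = R = 47.9 Ω
  L: Z = jωL = j·2494·0.000592 = 0 + j1.477 Ω
Step 3 — Series combination: Z_total = R + L = 47.9 + j1.477 Ω = 47.92∠1.8° Ω.
Step 4 — Source phasor: V = 157∠-87.1° V = 7.943 - j156.8 V.
Step 5 — Current: I = V / Z = 0.06485 - j3.275 A = 3.276∠-88.9° A.
Step 6 — Complex power: S = V·I* = 514.1 + j15.85 VA.
Step 7 — Real power: P = Re(S) = 514.1 W.
Step 8 — Reactive power: Q = Im(S) = 15.85 VAR.
Step 9 — Apparent power: |S| = 514.3 VA.
Step 10 — Power factor: PF = P/|S| = 0.9995 (lagging).

(a) P = 514.1 W  (b) Q = 15.85 VAR  (c) S = 514.3 VA  (d) PF = 0.9995 (lagging)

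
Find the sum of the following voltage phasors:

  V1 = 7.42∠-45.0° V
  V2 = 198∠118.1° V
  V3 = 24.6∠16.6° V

Step 1 — Convert each phasor to rectangular form:
  V1 = 7.42·(cos(-45.0°) + j·sin(-45.0°)) = 5.247 - j5.247 V
  V2 = 198·(cos(118.1°) + j·sin(118.1°)) = -93.26 + j174.7 V
  V3 = 24.6·(cos(16.6°) + j·sin(16.6°)) = 23.57 + j7.028 V
Step 2 — Sum components: V_total = -64.44 + j176.4 V.
Step 3 — Convert to polar: |V_total| = 187.8 V, ∠V_total = 110.1°.

V_total = 187.8∠110.1° V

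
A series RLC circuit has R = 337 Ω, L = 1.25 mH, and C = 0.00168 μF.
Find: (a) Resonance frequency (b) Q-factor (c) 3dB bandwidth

Step 1 — Resonance: ω₀ = 1/√(LC) = 1/√(0.00125·1.68e-09) = 6.901e+05 rad/s.
Step 2 — f₀ = ω₀/(2π) = 1.098e+05 Hz.
Step 3 — Series Q: Q = ω₀L/R = 6.901e+05·0.00125/337 = 2.56.
Step 4 — Bandwidth: Δω = ω₀/Q = 2.696e+05 rad/s; BW = Δω/(2π) = 4.291e+04 Hz.

(a) f₀ = 1.098e+05 Hz  (b) Q = 2.56  (c) BW = 4.291e+04 Hz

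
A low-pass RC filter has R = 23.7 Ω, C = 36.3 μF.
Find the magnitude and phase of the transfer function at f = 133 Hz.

Step 1 — Angular frequency: ω = 2π·133 = 835.7 rad/s.
Step 2 — Transfer function: H(jω) = 1/(1 + jωRC).
Step 3 — Denominator: 1 + jωRC = 1 + j·835.7·23.7·3.63e-05 = 1 + j0.7189.
Step 4 — H = 0.6593 - j0.474.
Step 5 — Magnitude: |H| = 0.8119 (-1.8 dB); phase: φ = -35.7°.

|H| = 0.8119 (-1.8 dB), φ = -35.7°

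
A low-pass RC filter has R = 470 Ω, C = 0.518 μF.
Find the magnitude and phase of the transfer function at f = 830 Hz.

Step 1 — Angular frequency: ω = 2π·830 = 5215 rad/s.
Step 2 — Transfer function: H(jω) = 1/(1 + jωRC).
Step 3 — Denominator: 1 + jωRC = 1 + j·5215·470·5.18e-07 = 1 + j1.27.
Step 4 — H = 0.3828 - j0.4861.
Step 5 — Magnitude: |H| = 0.6187 (-4.2 dB); phase: φ = -51.8°.

|H| = 0.6187 (-4.2 dB), φ = -51.8°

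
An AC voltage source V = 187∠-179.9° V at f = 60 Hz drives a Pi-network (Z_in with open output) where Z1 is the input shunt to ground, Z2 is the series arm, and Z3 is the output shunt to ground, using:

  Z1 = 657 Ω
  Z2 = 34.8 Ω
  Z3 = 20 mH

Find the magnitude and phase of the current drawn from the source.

Step 1 — Angular frequency: ω = 2π·f = 2π·60 = 377 rad/s.
Step 2 — Component impedances:
  Z1: Z = R = 657 Ω
  Z2: Z = R = 34.8 Ω
  Z3: Z = jωL = j·377·0.02 = 0 + j7.54 Ω
Step 3 — With open output, the series arm Z2 and the output shunt Z3 appear in series to ground: Z2 + Z3 = 34.8 + j7.54 Ω.
Step 4 — Parallel with input shunt Z1: Z_in = Z1 || (Z2 + Z3) = 33.12 + j6.8 Ω = 33.81∠11.6° Ω.
Step 5 — Source phasor: V = 187∠-179.9° V = -187 - j0.3264 V.
Step 6 — Ohm's law: I = V / Z_total = (-187 - j0.3264) / (33.12 + j6.8) = -5.419 + j1.103 A.
Step 7 — Convert to polar: |I| = 5.53 A, ∠I = 168.5°.

I = 5.53∠168.5° A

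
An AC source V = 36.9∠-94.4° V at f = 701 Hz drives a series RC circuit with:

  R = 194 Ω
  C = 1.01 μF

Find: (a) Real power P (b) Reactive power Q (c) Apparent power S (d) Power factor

Step 1 — Angular frequency: ω = 2π·f = 2π·701 = 4405 rad/s.
Step 2 — Component impedances:
  R: Z = R = 194 Ω
  C: Z = 1/(jωC) = -j/(ω·C) = 0 - j224.8 Ω
Step 3 — Series combination: Z_total = R + C = 194 - j224.8 Ω = 296.9∠-49.2° Ω.
Step 4 — Source phasor: V = 36.9∠-94.4° V = -2.831 - j36.79 V.
Step 5 — Current: I = V / Z = 0.08757 - j0.08817 A = 0.1243∠-45.2° A.
Step 6 — Complex power: S = V·I* = 2.996 - j3.472 VA.
Step 7 — Real power: P = Re(S) = 2.996 W.
Step 8 — Reactive power: Q = Im(S) = -3.472 VAR.
Step 9 — Apparent power: |S| = 4.586 VA.
Step 10 — Power factor: PF = P/|S| = 0.6534 (leading).

(a) P = 2.996 W  (b) Q = -3.472 VAR  (c) S = 4.586 VA  (d) PF = 0.6534 (leading)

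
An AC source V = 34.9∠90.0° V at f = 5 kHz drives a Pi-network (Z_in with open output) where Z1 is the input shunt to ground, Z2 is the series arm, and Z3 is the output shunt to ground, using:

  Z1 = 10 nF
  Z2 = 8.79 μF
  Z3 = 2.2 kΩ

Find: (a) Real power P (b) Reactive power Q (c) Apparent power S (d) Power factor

Step 1 — Angular frequency: ω = 2π·f = 2π·5000 = 3.142e+04 rad/s.
Step 2 — Component impedances:
  Z1: Z = 1/(jωC) = -j/(ω·C) = 0 - j3183 Ω
  Z2: Z = 1/(jωC) = -j/(ω·C) = 0 - j3.621 Ω
  Z3: Z = R = 2200 Ω
Step 3 — With open output, the series arm Z2 and the output shunt Z3 appear in series to ground: Z2 + Z3 = 2200 - j3.621 Ω.
Step 4 — Parallel with input shunt Z1: Z_in = Z1 || (Z2 + Z3) = 1487 - j1030 Ω = 1808∠-34.7° Ω.
Step 5 — Source phasor: V = 34.9∠90.0° V = 0 + j34.9 V.
Step 6 — Current: I = V / Z = -0.01099 + j0.01586 A = 0.0193∠124.7° A.
Step 7 — Complex power: S = V·I* = 0.5536 - j0.3836 VA.
Step 8 — Real power: P = Re(S) = 0.5536 W.
Step 9 — Reactive power: Q = Im(S) = -0.3836 VAR.
Step 10 — Apparent power: |S| = 0.6735 VA.
Step 11 — Power factor: PF = P/|S| = 0.822 (leading).

(a) P = 0.5536 W  (b) Q = -0.3836 VAR  (c) S = 0.6735 VA  (d) PF = 0.822 (leading)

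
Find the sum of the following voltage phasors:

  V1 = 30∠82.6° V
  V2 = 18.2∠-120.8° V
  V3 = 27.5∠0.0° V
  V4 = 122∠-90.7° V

Step 1 — Convert each phasor to rectangular form:
  V1 = 30·(cos(82.6°) + j·sin(82.6°)) = 3.864 + j29.75 V
  V2 = 18.2·(cos(-120.8°) + j·sin(-120.8°)) = -9.319 - j15.63 V
  V3 = 27.5·(cos(0.0°) + j·sin(0.0°)) = 27.5 V
  V4 = 122·(cos(-90.7°) + j·sin(-90.7°)) = -1.49 - j122 V
Step 2 — Sum components: V_total = 20.55 - j107.9 V.
Step 3 — Convert to polar: |V_total| = 109.8 V, ∠V_total = -79.2°.

V_total = 109.8∠-79.2° V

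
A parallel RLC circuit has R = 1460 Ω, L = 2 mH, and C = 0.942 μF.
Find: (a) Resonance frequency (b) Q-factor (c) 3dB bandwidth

Step 1 — Resonance: ω₀ = 1/√(LC) = 1/√(0.002·9.42e-07) = 2.304e+04 rad/s.
Step 2 — f₀ = ω₀/(2π) = 3667 Hz.
Step 3 — Parallel Q: Q = R/(ω₀L) = 1460/(2.304e+04·0.002) = 31.69.
Step 4 — Bandwidth: Δω = ω₀/Q = 727.1 rad/s; BW = Δω/(2π) = 115.7 Hz.

(a) f₀ = 3667 Hz  (b) Q = 31.69  (c) BW = 115.7 Hz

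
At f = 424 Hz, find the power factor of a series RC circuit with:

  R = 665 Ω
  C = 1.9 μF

Step 1 — Angular frequency: ω = 2π·f = 2π·424 = 2664 rad/s.
Step 2 — Component impedances:
  R: Z = R = 665 Ω
  C: Z = 1/(jωC) = -j/(ω·C) = 0 - j197.6 Ω
Step 3 — Series combination: Z_total = R + C = 665 - j197.6 Ω = 693.7∠-16.5° Ω.
Step 4 — Power factor: PF = cos(φ) = Re(Z)/|Z| = 665/693.7 = 0.9586.
Step 5 — Type: Im(Z) = -197.6 ⇒ leading (phase φ = -16.5°).

PF = 0.9586 (leading, φ = -16.5°)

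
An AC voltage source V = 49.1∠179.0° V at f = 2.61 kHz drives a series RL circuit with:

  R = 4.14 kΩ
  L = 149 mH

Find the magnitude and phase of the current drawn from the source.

Step 1 — Angular frequency: ω = 2π·f = 2π·2610 = 1.64e+04 rad/s.
Step 2 — Component impedances:
  R: Z = R = 4140 Ω
  L: Z = jωL = j·1.64e+04·0.149 = 0 + j2443 Ω
Step 3 — Series combination: Z_total = R + L = 4140 + j2443 Ω = 4807∠30.5° Ω.
Step 4 — Source phasor: V = 49.1∠179.0° V = -49.09 + j0.8569 V.
Step 5 — Ohm's law: I = V / Z_total = (-49.09 + j0.8569) / (4140 + j2443) = -0.008704 + j0.005344 A.
Step 6 — Convert to polar: |I| = 0.01021 A, ∠I = 148.5°.

I = 0.01021∠148.5° A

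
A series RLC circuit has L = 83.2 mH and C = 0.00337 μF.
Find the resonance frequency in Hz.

Step 1 — Resonance condition Im(Z)=0 gives ω₀ = 1/√(LC).
Step 2 — ω₀ = 1/√(0.0832·3.37e-09) = 5.972e+04 rad/s.
Step 3 — f₀ = ω₀/(2π) = 9505 Hz.

f₀ = 9505 Hz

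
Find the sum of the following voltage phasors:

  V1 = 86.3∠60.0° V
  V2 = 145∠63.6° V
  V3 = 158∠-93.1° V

Step 1 — Convert each phasor to rectangular form:
  V1 = 86.3·(cos(60.0°) + j·sin(60.0°)) = 43.15 + j74.74 V
  V2 = 145·(cos(63.6°) + j·sin(63.6°)) = 64.47 + j129.9 V
  V3 = 158·(cos(-93.1°) + j·sin(-93.1°)) = -8.544 - j157.8 V
Step 2 — Sum components: V_total = 99.08 + j46.85 V.
Step 3 — Convert to polar: |V_total| = 109.6 V, ∠V_total = 25.3°.

V_total = 109.6∠25.3° V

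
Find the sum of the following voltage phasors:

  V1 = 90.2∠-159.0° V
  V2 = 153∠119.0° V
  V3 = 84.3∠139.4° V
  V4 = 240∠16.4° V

Step 1 — Convert each phasor to rectangular form:
  V1 = 90.2·(cos(-159.0°) + j·sin(-159.0°)) = -84.21 - j32.32 V
  V2 = 153·(cos(119.0°) + j·sin(119.0°)) = -74.18 + j133.8 V
  V3 = 84.3·(cos(139.4°) + j·sin(139.4°)) = -64.01 + j54.86 V
  V4 = 240·(cos(16.4°) + j·sin(16.4°)) = 230.2 + j67.76 V
Step 2 — Sum components: V_total = 7.844 + j224.1 V.
Step 3 — Convert to polar: |V_total| = 224.3 V, ∠V_total = 88.0°.

V_total = 224.3∠88.0° V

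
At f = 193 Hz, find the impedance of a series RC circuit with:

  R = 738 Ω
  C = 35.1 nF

Step 1 — Angular frequency: ω = 2π·f = 2π·193 = 1213 rad/s.
Step 2 — Component impedances:
  R: Z = R = 738 Ω
  C: Z = 1/(jωC) = -j/(ω·C) = 0 - j2.349e+04 Ω
Step 3 — Series combination: Z_total = R + C = 738 - j2.349e+04 Ω = 2.351e+04∠-88.2° Ω.

Z = 738 - j2.349e+04 Ω = 2.351e+04∠-88.2° Ω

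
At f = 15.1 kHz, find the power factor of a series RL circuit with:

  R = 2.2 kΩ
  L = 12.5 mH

Step 1 — Angular frequency: ω = 2π·f = 2π·1.51e+04 = 9.488e+04 rad/s.
Step 2 — Component impedances:
  R: Z = R = 2200 Ω
  L: Z = jωL = j·9.488e+04·0.0125 = 0 + j1186 Ω
Step 3 — Series combination: Z_total = R + L = 2200 + j1186 Ω = 2499∠28.3° Ω.
Step 4 — Power factor: PF = cos(φ) = Re(Z)/|Z| = 2200/2499.3 = 0.8802.
Step 5 — Type: Im(Z) = 1186 ⇒ lagging (phase φ = 28.3°).

PF = 0.8802 (lagging, φ = 28.3°)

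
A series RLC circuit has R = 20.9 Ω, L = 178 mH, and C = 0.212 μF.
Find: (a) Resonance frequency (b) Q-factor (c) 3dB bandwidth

Step 1 — Resonance: ω₀ = 1/√(LC) = 1/√(0.178·2.12e-07) = 5148 rad/s.
Step 2 — f₀ = ω₀/(2π) = 819.3 Hz.
Step 3 — Series Q: Q = ω₀L/R = 5148·0.178/20.9 = 43.84.
Step 4 — Bandwidth: Δω = ω₀/Q = 117.4 rad/s; BW = Δω/(2π) = 18.69 Hz.

(a) f₀ = 819.3 Hz  (b) Q = 43.84  (c) BW = 18.69 Hz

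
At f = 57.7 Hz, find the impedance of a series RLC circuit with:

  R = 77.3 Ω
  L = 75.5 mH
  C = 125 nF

Step 1 — Angular frequency: ω = 2π·f = 2π·57.7 = 362.5 rad/s.
Step 2 — Component impedances:
  R: Z = R = 77.3 Ω
  L: Z = jωL = j·362.5·0.0755 = 0 + j27.37 Ω
  C: Z = 1/(jωC) = -j/(ω·C) = 0 - j2.207e+04 Ω
Step 3 — Series combination: Z_total = R + L + C = 77.3 - j2.204e+04 Ω = 2.204e+04∠-89.8° Ω.

Z = 77.3 - j2.204e+04 Ω = 2.204e+04∠-89.8° Ω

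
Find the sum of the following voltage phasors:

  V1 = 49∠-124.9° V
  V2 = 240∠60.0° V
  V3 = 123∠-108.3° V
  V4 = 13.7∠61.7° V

Step 1 — Convert each phasor to rectangular form:
  V1 = 49·(cos(-124.9°) + j·sin(-124.9°)) = -28.04 - j40.19 V
  V2 = 240·(cos(60.0°) + j·sin(60.0°)) = 120 + j207.8 V
  V3 = 123·(cos(-108.3°) + j·sin(-108.3°)) = -38.62 - j116.8 V
  V4 = 13.7·(cos(61.7°) + j·sin(61.7°)) = 6.495 + j12.06 V
Step 2 — Sum components: V_total = 59.84 + j62.94 V.
Step 3 — Convert to polar: |V_total| = 86.85 V, ∠V_total = 46.4°.

V_total = 86.85∠46.4° V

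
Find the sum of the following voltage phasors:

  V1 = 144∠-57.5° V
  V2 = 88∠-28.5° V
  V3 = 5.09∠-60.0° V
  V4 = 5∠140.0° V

Step 1 — Convert each phasor to rectangular form:
  V1 = 144·(cos(-57.5°) + j·sin(-57.5°)) = 77.37 - j121.4 V
  V2 = 88·(cos(-28.5°) + j·sin(-28.5°)) = 77.34 - j41.99 V
  V3 = 5.09·(cos(-60.0°) + j·sin(-60.0°)) = 2.545 - j4.408 V
  V4 = 5·(cos(140.0°) + j·sin(140.0°)) = -3.83 + j3.214 V
Step 2 — Sum components: V_total = 153.4 - j164.6 V.
Step 3 — Convert to polar: |V_total| = 225 V, ∠V_total = -47.0°.

V_total = 225∠-47.0° V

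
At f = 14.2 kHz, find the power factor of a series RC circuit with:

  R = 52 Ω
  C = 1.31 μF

Step 1 — Angular frequency: ω = 2π·f = 2π·1.42e+04 = 8.922e+04 rad/s.
Step 2 — Component impedances:
  R: Z = R = 52 Ω
  C: Z = 1/(jωC) = -j/(ω·C) = 0 - j8.556 Ω
Step 3 — Series combination: Z_total = R + C = 52 - j8.556 Ω = 52.7∠-9.3° Ω.
Step 4 — Power factor: PF = cos(φ) = Re(Z)/|Z| = 52/52.7 = 0.9867.
Step 5 — Type: Im(Z) = -8.556 ⇒ leading (phase φ = -9.3°).

PF = 0.9867 (leading, φ = -9.3°)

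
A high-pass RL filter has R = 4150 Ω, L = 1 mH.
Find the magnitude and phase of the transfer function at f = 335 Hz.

Step 1 — Angular frequency: ω = 2π·335 = 2105 rad/s.
Step 2 — Transfer function: H(jω) = jωL/(R + jωL).
Step 3 — Numerator jωL = j·2.105; denominator R + jωL = 4150 + j2.105.
Step 4 — H = 2.572e-07 + j0.0005072.
Step 5 — Magnitude: |H| = 0.0005072 (-65.9 dB); phase: φ = 90.0°.

|H| = 0.0005072 (-65.9 dB), φ = 90.0°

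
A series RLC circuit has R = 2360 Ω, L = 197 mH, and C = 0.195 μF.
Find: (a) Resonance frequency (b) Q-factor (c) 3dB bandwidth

Step 1 — Resonance: ω₀ = 1/√(LC) = 1/√(0.197·1.95e-07) = 5102 rad/s.
Step 2 — f₀ = ω₀/(2π) = 812 Hz.
Step 3 — Series Q: Q = ω₀L/R = 5102·0.197/2360 = 0.4259.
Step 4 — Bandwidth: Δω = ω₀/Q = 1.198e+04 rad/s; BW = Δω/(2π) = 1907 Hz.

(a) f₀ = 812 Hz  (b) Q = 0.4259  (c) BW = 1907 Hz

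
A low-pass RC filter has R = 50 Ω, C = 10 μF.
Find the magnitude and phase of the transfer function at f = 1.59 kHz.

Step 1 — Angular frequency: ω = 2π·1590 = 9990 rad/s.
Step 2 — Transfer function: H(jω) = 1/(1 + jωRC).
Step 3 — Denominator: 1 + jωRC = 1 + j·9990·50·1e-05 = 1 + j4.995.
Step 4 — H = 0.03853 - j0.1925.
Step 5 — Magnitude: |H| = 0.1963 (-14.1 dB); phase: φ = -78.7°.

|H| = 0.1963 (-14.1 dB), φ = -78.7°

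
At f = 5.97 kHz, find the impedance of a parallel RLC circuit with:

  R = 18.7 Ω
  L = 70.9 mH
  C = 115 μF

Step 1 — Angular frequency: ω = 2π·f = 2π·5970 = 3.751e+04 rad/s.
Step 2 — Component impedances:
  R: Z = R = 18.7 Ω
  L: Z = jωL = j·3.751e+04·0.0709 = 0 + j2660 Ω
  C: Z = 1/(jωC) = -j/(ω·C) = 0 - j0.2318 Ω
Step 3 — Parallel combination: 1/Z_total = 1/R + 1/L + 1/C; Z_total = 0.002874 - j0.2318 Ω = 0.2318∠-89.3° Ω.

Z = 0.002874 - j0.2318 Ω = 0.2318∠-89.3° Ω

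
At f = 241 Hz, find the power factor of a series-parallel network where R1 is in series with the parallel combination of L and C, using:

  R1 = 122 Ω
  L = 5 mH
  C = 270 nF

Step 1 — Angular frequency: ω = 2π·f = 2π·241 = 1514 rad/s.
Step 2 — Component impedances:
  R1: Z = R = 122 Ω
  L: Z = jωL = j·1514·0.005 = 0 + j7.571 Ω
  C: Z = 1/(jωC) = -j/(ω·C) = 0 - j2446 Ω
Step 3 — Parallel branch: L || C = 1/(1/L + 1/C) = 0 + j7.595 Ω.
Step 4 — Series with R1: Z_total = R1 + (L || C) = 122 + j7.595 Ω = 122.2∠3.6° Ω.
Step 5 — Power factor: PF = cos(φ) = Re(Z)/|Z| = 122/122.236 = 0.9981.
Step 6 — Type: Im(Z) = 7.595 ⇒ lagging (phase φ = 3.6°).

PF = 0.9981 (lagging, φ = 3.6°)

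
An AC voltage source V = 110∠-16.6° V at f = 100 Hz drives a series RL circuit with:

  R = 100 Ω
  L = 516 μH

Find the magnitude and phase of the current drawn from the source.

Step 1 — Angular frequency: ω = 2π·f = 2π·100 = 628.3 rad/s.
Step 2 — Component impedances:
  R: Z = R = 100 Ω
  L: Z = jωL = j·628.3·0.000516 = 0 + j0.3242 Ω
Step 3 — Series combination: Z_total = R + L = 100 + j0.3242 Ω = 100∠0.2° Ω.
Step 4 — Source phasor: V = 110∠-16.6° V = 105.4 - j31.43 V.
Step 5 — Ohm's law: I = V / Z_total = (105.4 - j31.43) / (100 + j0.3242) = 1.053 - j0.3177 A.
Step 6 — Convert to polar: |I| = 1.1 A, ∠I = -16.8°.

I = 1.1∠-16.8° A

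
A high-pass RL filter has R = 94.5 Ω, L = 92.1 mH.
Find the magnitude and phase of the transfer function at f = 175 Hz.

Step 1 — Angular frequency: ω = 2π·175 = 1100 rad/s.
Step 2 — Transfer function: H(jω) = jωL/(R + jωL).
Step 3 — Numerator jωL = j·101.3; denominator R + jωL = 94.5 + j101.3.
Step 4 — H = 0.5345 + j0.4988.
Step 5 — Magnitude: |H| = 0.7311 (-2.7 dB); phase: φ = 43.0°.

|H| = 0.7311 (-2.7 dB), φ = 43.0°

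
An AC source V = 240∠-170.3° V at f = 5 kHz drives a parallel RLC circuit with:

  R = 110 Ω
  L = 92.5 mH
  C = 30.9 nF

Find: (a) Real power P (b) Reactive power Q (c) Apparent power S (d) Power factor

Step 1 — Angular frequency: ω = 2π·f = 2π·5000 = 3.142e+04 rad/s.
Step 2 — Component impedances:
  R: Z = R = 110 Ω
  L: Z = jωL = j·3.142e+04·0.0925 = 0 + j2906 Ω
  C: Z = 1/(jωC) = -j/(ω·C) = 0 - j1030 Ω
Step 3 — Parallel combination: 1/Z_total = 1/R + 1/L + 1/C; Z_total = 109.5 - j7.546 Ω = 109.7∠-3.9° Ω.
Step 4 — Source phasor: V = 240∠-170.3° V = -236.6 - j40.44 V.
Step 5 — Current: I = V / Z = -2.125 - j0.5159 A = 2.187∠-166.4° A.
Step 6 — Complex power: S = V·I* = 523.6 - j36.09 VA.
Step 7 — Real power: P = Re(S) = 523.6 W.
Step 8 — Reactive power: Q = Im(S) = -36.09 VAR.
Step 9 — Apparent power: |S| = 524.9 VA.
Step 10 — Power factor: PF = P/|S| = 0.9976 (leading).

(a) P = 523.6 W  (b) Q = -36.09 VAR  (c) S = 524.9 VA  (d) PF = 0.9976 (leading)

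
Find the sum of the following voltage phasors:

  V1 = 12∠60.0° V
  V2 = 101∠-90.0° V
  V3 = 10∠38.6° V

Step 1 — Convert each phasor to rectangular form:
  V1 = 12·(cos(60.0°) + j·sin(60.0°)) = 6 + j10.39 V
  V2 = 101·(cos(-90.0°) + j·sin(-90.0°)) = 0 - j101 V
  V3 = 10·(cos(38.6°) + j·sin(38.6°)) = 7.815 + j6.239 V
Step 2 — Sum components: V_total = 13.82 - j84.37 V.
Step 3 — Convert to polar: |V_total| = 85.49 V, ∠V_total = -80.7°.

V_total = 85.49∠-80.7° V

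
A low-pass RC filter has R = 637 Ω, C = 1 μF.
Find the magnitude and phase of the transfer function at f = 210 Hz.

Step 1 — Angular frequency: ω = 2π·210 = 1319 rad/s.
Step 2 — Transfer function: H(jω) = 1/(1 + jωRC).
Step 3 — Denominator: 1 + jωRC = 1 + j·1319·637·1e-06 = 1 + j0.8405.
Step 4 — H = 0.586 - j0.4925.
Step 5 — Magnitude: |H| = 0.7655 (-2.3 dB); phase: φ = -40.0°.

|H| = 0.7655 (-2.3 dB), φ = -40.0°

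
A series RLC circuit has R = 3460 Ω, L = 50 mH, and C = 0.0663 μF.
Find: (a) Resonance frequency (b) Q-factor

Step 1 — Resonance condition Im(Z)=0 gives ω₀ = 1/√(LC).
Step 2 — ω₀ = 1/√(0.05·6.63e-08) = 1.737e+04 rad/s.
Step 3 — f₀ = ω₀/(2π) = 2764 Hz.
Step 4 — Series Q: Q = ω₀L/R = 1.737e+04·0.05/3460 = 0.251.

(a) f₀ = 2764 Hz  (b) Q = 0.251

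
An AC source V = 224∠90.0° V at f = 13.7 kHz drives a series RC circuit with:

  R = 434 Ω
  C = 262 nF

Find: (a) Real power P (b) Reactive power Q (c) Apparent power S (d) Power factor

Step 1 — Angular frequency: ω = 2π·f = 2π·1.37e+04 = 8.608e+04 rad/s.
Step 2 — Component impedances:
  R: Z = R = 434 Ω
  C: Z = 1/(jωC) = -j/(ω·C) = 0 - j44.34 Ω
Step 3 — Series combination: Z_total = R + C = 434 - j44.34 Ω = 436.3∠-5.8° Ω.
Step 4 — Source phasor: V = 224∠90.0° V = 0 + j224 V.
Step 5 — Current: I = V / Z = -0.05219 + j0.5108 A = 0.5135∠95.8° A.
Step 6 — Complex power: S = V·I* = 114.4 - j11.69 VA.
Step 7 — Real power: P = Re(S) = 114.4 W.
Step 8 — Reactive power: Q = Im(S) = -11.69 VAR.
Step 9 — Apparent power: |S| = 115 VA.
Step 10 — Power factor: PF = P/|S| = 0.9948 (leading).

(a) P = 114.4 W  (b) Q = -11.69 VAR  (c) S = 115 VA  (d) PF = 0.9948 (leading)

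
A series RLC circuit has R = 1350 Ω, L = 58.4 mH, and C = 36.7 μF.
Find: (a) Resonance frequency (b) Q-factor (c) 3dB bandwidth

Step 1 — Resonance: ω₀ = 1/√(LC) = 1/√(0.0584·3.67e-05) = 683.1 rad/s.
Step 2 — f₀ = ω₀/(2π) = 108.7 Hz.
Step 3 — Series Q: Q = ω₀L/R = 683.1·0.0584/1350 = 0.02955.
Step 4 — Bandwidth: Δω = ω₀/Q = 2.312e+04 rad/s; BW = Δω/(2π) = 3679 Hz.

(a) f₀ = 108.7 Hz  (b) Q = 0.02955  (c) BW = 3679 Hz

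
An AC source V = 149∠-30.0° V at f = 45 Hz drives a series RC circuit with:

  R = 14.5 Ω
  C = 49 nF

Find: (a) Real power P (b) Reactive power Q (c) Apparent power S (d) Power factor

Step 1 — Angular frequency: ω = 2π·f = 2π·45 = 282.7 rad/s.
Step 2 — Component impedances:
  R: Z = R = 14.5 Ω
  C: Z = 1/(jωC) = -j/(ω·C) = 0 - j7.218e+04 Ω
Step 3 — Series combination: Z_total = R + C = 14.5 - j7.218e+04 Ω = 7.218e+04∠-90.0° Ω.
Step 4 — Source phasor: V = 149∠-30.0° V = 129 - j74.5 V.
Step 5 — Current: I = V / Z = 0.001033 + j0.001788 A = 0.002064∠60.0° A.
Step 6 — Complex power: S = V·I* = 6.179e-05 - j0.3076 VA.
Step 7 — Real power: P = Re(S) = 6.179e-05 W.
Step 8 — Reactive power: Q = Im(S) = -0.3076 VAR.
Step 9 — Apparent power: |S| = 0.3076 VA.
Step 10 — Power factor: PF = P/|S| = 0.0002009 (leading).

(a) P = 6.179e-05 W  (b) Q = -0.3076 VAR  (c) S = 0.3076 VA  (d) PF = 0.0002009 (leading)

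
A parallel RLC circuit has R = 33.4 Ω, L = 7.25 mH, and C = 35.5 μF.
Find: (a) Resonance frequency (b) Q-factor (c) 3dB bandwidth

Step 1 — Resonance: ω₀ = 1/√(LC) = 1/√(0.00725·3.55e-05) = 1971 rad/s.
Step 2 — f₀ = ω₀/(2π) = 313.7 Hz.
Step 3 — Parallel Q: Q = R/(ω₀L) = 33.4/(1971·0.00725) = 2.337.
Step 4 — Bandwidth: Δω = ω₀/Q = 843.4 rad/s; BW = Δω/(2π) = 134.2 Hz.

(a) f₀ = 313.7 Hz  (b) Q = 2.337  (c) BW = 134.2 Hz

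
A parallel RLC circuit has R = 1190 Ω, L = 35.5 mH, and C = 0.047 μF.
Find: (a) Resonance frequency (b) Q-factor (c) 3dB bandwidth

Step 1 — Resonance: ω₀ = 1/√(LC) = 1/√(0.0355·4.7e-08) = 2.448e+04 rad/s.
Step 2 — f₀ = ω₀/(2π) = 3896 Hz.
Step 3 — Parallel Q: Q = R/(ω₀L) = 1190/(2.448e+04·0.0355) = 1.369.
Step 4 — Bandwidth: Δω = ω₀/Q = 1.788e+04 rad/s; BW = Δω/(2π) = 2846 Hz.

(a) f₀ = 3896 Hz  (b) Q = 1.369  (c) BW = 2846 Hz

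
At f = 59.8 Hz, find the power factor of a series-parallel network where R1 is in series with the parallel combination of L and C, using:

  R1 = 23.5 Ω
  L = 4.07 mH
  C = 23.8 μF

Step 1 — Angular frequency: ω = 2π·f = 2π·59.8 = 375.7 rad/s.
Step 2 — Component impedances:
  R1: Z = R = 23.5 Ω
  L: Z = jωL = j·375.7·0.00407 = 0 + j1.529 Ω
  C: Z = 1/(jωC) = -j/(ω·C) = 0 - j111.8 Ω
Step 3 — Parallel branch: L || C = 1/(1/L + 1/C) = 0 + j1.55 Ω.
Step 4 — Series with R1: Z_total = R1 + (L || C) = 23.5 + j1.55 Ω = 23.55∠3.8° Ω.
Step 5 — Power factor: PF = cos(φ) = Re(Z)/|Z| = 23.5/23.551 = 0.9978.
Step 6 — Type: Im(Z) = 1.55 ⇒ lagging (phase φ = 3.8°).

PF = 0.9978 (lagging, φ = 3.8°)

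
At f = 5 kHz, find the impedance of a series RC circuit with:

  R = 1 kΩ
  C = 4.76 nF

Step 1 — Angular frequency: ω = 2π·f = 2π·5000 = 3.142e+04 rad/s.
Step 2 — Component impedances:
  R: Z = R = 1000 Ω
  C: Z = 1/(jωC) = -j/(ω·C) = 0 - j6687 Ω
Step 3 — Series combination: Z_total = R + C = 1000 - j6687 Ω = 6762∠-81.5° Ω.

Z = 1000 - j6687 Ω = 6762∠-81.5° Ω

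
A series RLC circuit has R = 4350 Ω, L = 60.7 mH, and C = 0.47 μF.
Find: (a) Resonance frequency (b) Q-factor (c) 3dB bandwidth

Step 1 — Resonance condition Im(Z)=0 gives ω₀ = 1/√(LC).
Step 2 — ω₀ = 1/√(0.0607·4.7e-07) = 5920 rad/s.
Step 3 — f₀ = ω₀/(2π) = 942.3 Hz.
Step 4 — Series Q: Q = ω₀L/R = 5920·0.0607/4350 = 0.08261.
Step 5 — 3dB bandwidth: Δω = ω₀/Q = 7.166e+04 rad/s; BW = Δω/(2π) = 1.141e+04 Hz.

(a) f₀ = 942.3 Hz  (b) Q = 0.08261  (c) BW = 1.141e+04 Hz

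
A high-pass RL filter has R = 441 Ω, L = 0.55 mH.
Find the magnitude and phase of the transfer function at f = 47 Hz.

Step 1 — Angular frequency: ω = 2π·47 = 295.3 rad/s.
Step 2 — Transfer function: H(jω) = jωL/(R + jωL).
Step 3 — Numerator jωL = j·0.1624; denominator R + jωL = 441 + j0.1624.
Step 4 — H = 1.356e-07 + j0.0003683.
Step 5 — Magnitude: |H| = 0.0003683 (-68.7 dB); phase: φ = 90.0°.

|H| = 0.0003683 (-68.7 dB), φ = 90.0°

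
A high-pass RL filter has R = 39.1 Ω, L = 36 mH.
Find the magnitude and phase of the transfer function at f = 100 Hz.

Step 1 — Angular frequency: ω = 2π·100 = 628.3 rad/s.
Step 2 — Transfer function: H(jω) = jωL/(R + jωL).
Step 3 — Numerator jωL = j·22.62; denominator R + jωL = 39.1 + j22.62.
Step 4 — H = 0.2507 + j0.4334.
Step 5 — Magnitude: |H| = 0.5007 (-6.0 dB); phase: φ = 60.0°.

|H| = 0.5007 (-6.0 dB), φ = 60.0°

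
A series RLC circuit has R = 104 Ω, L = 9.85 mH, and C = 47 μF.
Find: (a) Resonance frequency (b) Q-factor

Step 1 — Resonance condition Im(Z)=0 gives ω₀ = 1/√(LC).
Step 2 — ω₀ = 1/√(0.00985·4.7e-05) = 1470 rad/s.
Step 3 — f₀ = ω₀/(2π) = 233.9 Hz.
Step 4 — Series Q: Q = ω₀L/R = 1470·0.00985/104 = 0.1392.

(a) f₀ = 233.9 Hz  (b) Q = 0.1392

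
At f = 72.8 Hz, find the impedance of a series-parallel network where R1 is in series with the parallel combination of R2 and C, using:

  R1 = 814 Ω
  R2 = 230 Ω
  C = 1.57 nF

Step 1 — Angular frequency: ω = 2π·f = 2π·72.8 = 457.4 rad/s.
Step 2 — Component impedances:
  R1: Z = R = 814 Ω
  R2: Z = R = 230 Ω
  C: Z = 1/(jωC) = -j/(ω·C) = 0 - j1.392e+06 Ω
Step 3 — Parallel branch: R2 || C = 1/(1/R2 + 1/C) = 230 - j0.03799 Ω.
Step 4 — Series with R1: Z_total = R1 + (R2 || C) = 1044 - j0.03799 Ω = 1044∠-0.0° Ω.

Z = 1044 - j0.03799 Ω = 1044∠-0.0° Ω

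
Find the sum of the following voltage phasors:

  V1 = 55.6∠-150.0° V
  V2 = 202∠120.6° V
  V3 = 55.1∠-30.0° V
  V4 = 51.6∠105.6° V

Step 1 — Convert each phasor to rectangular form:
  V1 = 55.6·(cos(-150.0°) + j·sin(-150.0°)) = -48.15 - j27.8 V
  V2 = 202·(cos(120.6°) + j·sin(120.6°)) = -102.8 + j173.9 V
  V3 = 55.1·(cos(-30.0°) + j·sin(-30.0°)) = 47.72 - j27.55 V
  V4 = 51.6·(cos(105.6°) + j·sin(105.6°)) = -13.88 + j49.7 V
Step 2 — Sum components: V_total = -117.1 + j168.2 V.
Step 3 — Convert to polar: |V_total| = 205 V, ∠V_total = 124.9°.

V_total = 205∠124.9° V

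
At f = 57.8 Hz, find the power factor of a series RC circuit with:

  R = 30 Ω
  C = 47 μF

Step 1 — Angular frequency: ω = 2π·f = 2π·57.8 = 363.2 rad/s.
Step 2 — Component impedances:
  R: Z = R = 30 Ω
  C: Z = 1/(jωC) = -j/(ω·C) = 0 - j58.59 Ω
Step 3 — Series combination: Z_total = R + C = 30 - j58.59 Ω = 65.82∠-62.9° Ω.
Step 4 — Power factor: PF = cos(φ) = Re(Z)/|Z| = 30/65.82 = 0.4558.
Step 5 — Type: Im(Z) = -58.59 ⇒ leading (phase φ = -62.9°).

PF = 0.4558 (leading, φ = -62.9°)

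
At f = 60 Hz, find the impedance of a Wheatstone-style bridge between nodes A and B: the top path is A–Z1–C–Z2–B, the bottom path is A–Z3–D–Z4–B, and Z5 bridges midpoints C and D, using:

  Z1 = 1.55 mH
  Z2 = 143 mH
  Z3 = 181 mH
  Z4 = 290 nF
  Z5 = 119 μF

Step 1 — Angular frequency: ω = 2π·f = 2π·60 = 377 rad/s.
Step 2 — Component impedances:
  Z1: Z = jωL = j·377·0.00155 = 0 + j0.5843 Ω
  Z2: Z = jωL = j·377·0.143 = 0 + j53.91 Ω
  Z3: Z = jωL = j·377·0.181 = 0 + j68.24 Ω
  Z4: Z = 1/(jωC) = -j/(ω·C) = 0 - j9147 Ω
  Z5: Z = 1/(jωC) = -j/(ω·C) = 0 - j22.29 Ω
Step 3 — Bridge requires nodal analysis (the Z5 bridge couples midpoints C and D, so the two paths cannot be reduced to a simple series/parallel combination). Setting node B to ground and injecting 1 A at node A, the 3-node admittance system at A, C, D solves to V_A = Z_AB = 0 + j54.8 Ω = 54.8∠90.0° Ω.

Z = 0 + j54.8 Ω = 54.8∠90.0° Ω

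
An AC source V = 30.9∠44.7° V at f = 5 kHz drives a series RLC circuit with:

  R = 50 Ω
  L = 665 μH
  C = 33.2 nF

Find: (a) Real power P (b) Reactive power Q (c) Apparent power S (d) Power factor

Step 1 — Angular frequency: ω = 2π·f = 2π·5000 = 3.142e+04 rad/s.
Step 2 — Component impedances:
  R: Z = R = 50 Ω
  L: Z = jωL = j·3.142e+04·0.000665 = 0 + j20.89 Ω
  C: Z = 1/(jωC) = -j/(ω·C) = 0 - j958.8 Ω
Step 3 — Series combination: Z_total = R + L + C = 50 - j937.9 Ω = 939.2∠-86.9° Ω.
Step 4 — Source phasor: V = 30.9∠44.7° V = 21.96 + j21.73 V.
Step 5 — Current: I = V / Z = -0.02186 + j0.02458 A = 0.0329∠131.6° A.
Step 6 — Complex power: S = V·I* = 0.05412 - j1.015 VA.
Step 7 — Real power: P = Re(S) = 0.05412 W.
Step 8 — Reactive power: Q = Im(S) = -1.015 VAR.
Step 9 — Apparent power: |S| = 1.017 VA.
Step 10 — Power factor: PF = P/|S| = 0.05324 (leading).

(a) P = 0.05412 W  (b) Q = -1.015 VAR  (c) S = 1.017 VA  (d) PF = 0.05324 (leading)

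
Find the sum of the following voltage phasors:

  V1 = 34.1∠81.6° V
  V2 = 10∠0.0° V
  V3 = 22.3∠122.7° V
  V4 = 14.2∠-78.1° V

Step 1 — Convert each phasor to rectangular form:
  V1 = 34.1·(cos(81.6°) + j·sin(81.6°)) = 4.981 + j33.73 V
  V2 = 10·(cos(0.0°) + j·sin(0.0°)) = 10 V
  V3 = 22.3·(cos(122.7°) + j·sin(122.7°)) = -12.05 + j18.77 V
  V4 = 14.2·(cos(-78.1°) + j·sin(-78.1°)) = 2.928 - j13.89 V
Step 2 — Sum components: V_total = 5.862 + j38.61 V.
Step 3 — Convert to polar: |V_total| = 39.05 V, ∠V_total = 81.4°.

V_total = 39.05∠81.4° V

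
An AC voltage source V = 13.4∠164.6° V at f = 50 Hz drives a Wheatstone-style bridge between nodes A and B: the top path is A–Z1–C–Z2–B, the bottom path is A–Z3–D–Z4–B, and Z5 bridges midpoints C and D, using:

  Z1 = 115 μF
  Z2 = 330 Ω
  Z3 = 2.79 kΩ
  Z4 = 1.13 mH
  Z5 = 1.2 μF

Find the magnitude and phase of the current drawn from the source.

Step 1 — Angular frequency: ω = 2π·f = 2π·50 = 314.2 rad/s.
Step 2 — Component impedances:
  Z1: Z = 1/(jωC) = -j/(ω·C) = 0 - j27.68 Ω
  Z2: Z = R = 330 Ω
  Z3: Z = R = 2790 Ω
  Z4: Z = jωL = j·314.2·0.00113 = 0 + j0.355 Ω
  Z5: Z = 1/(jωC) = -j/(ω·C) = 0 - j2653 Ω
Step 3 — Bridge requires nodal analysis (the Z5 bridge couples midpoints C and D, so the two paths cannot be reduced to a simple series/parallel combination). Setting node B to ground and injecting 1 A at node A, the 3-node admittance system at A, C, D solves to V_A = Z_AB = 292.3 - j54.61 Ω = 297.3∠-10.6° Ω.
Step 4 — Source phasor: V = 13.4∠164.6° V = -12.92 + j3.558 V.
Step 5 — Ohm's law: I = V / Z_total = (-12.92 + j3.558) / (292.3 - j54.61) = -0.04491 + j0.003784 A.
Step 6 — Convert to polar: |I| = 0.04507 A, ∠I = 175.2°.

I = 0.04507∠175.2° A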